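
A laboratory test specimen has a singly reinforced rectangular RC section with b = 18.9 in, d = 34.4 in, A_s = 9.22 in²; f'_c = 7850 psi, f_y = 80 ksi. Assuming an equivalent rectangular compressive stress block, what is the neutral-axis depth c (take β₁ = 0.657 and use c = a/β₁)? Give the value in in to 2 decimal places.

T = A_s f_y = 9.22 × 80 = 737.6 kips.
a = T/(0.85 f'_c b) = 737.6/(0.85 × 7.85 × 18.9) = 5.8489 in.
With β₁ = 0.657, c = a/β₁ = 5.8489/0.657 = 8.90 in.

c ≈ 8.90 in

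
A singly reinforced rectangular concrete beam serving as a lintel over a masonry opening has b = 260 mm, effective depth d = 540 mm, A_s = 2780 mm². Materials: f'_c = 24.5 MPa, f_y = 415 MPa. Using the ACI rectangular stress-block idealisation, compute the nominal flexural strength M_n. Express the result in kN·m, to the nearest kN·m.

M_n ≈ 500 kN·m

T = A_s f_y = 2780 × 415 = 1153700 N = 1153.7 kN.
From C = T: a = T/(0.85 f'_c b) = 1153700/(0.85 × 24.5 × 260) = 213.08 mm.
M_n = T(d − a/2) = 1153.7 kN × (540 − 106.54) mm = 500.08 kN·m.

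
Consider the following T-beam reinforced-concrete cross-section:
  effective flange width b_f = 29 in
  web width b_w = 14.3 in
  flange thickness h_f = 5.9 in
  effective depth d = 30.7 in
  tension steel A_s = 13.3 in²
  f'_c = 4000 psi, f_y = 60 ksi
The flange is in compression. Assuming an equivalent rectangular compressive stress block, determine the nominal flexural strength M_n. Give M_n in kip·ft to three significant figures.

M_n ≈ 1750 kip·ft

Tension: T = A_s f_y = 13.3 × 60 = 798 kips.
Try a within the flange: a = T/(0.85 f'_c b_f) = 798/(0.85 × 4 × 29) = 8.093 in.
a = 8.093 > h_f = 5.9 in: the block extends into the web. Split into flange-overhang and web parts.
C_f = 0.85 f'_c (b_f − b_w) h_f = 0.85 × 4 × (29 − 14.3) × 5.9 = 294.9 kips.
Remaining web compression depth: a_w = (T − C_f)/(0.85 f'_c b_w) = (798 − 294.9)/(0.85 × 4 × 14.3) = 10.348 in.
M_n = C_f(d − h_f/2) + (T − C_f)(d − a_w/2) = 294.9 × (30.7 − 2.95) + 503.1 × (30.7 − 5.174) = 8183.5 + 12842.1 = 21025.6 kip·in.
M_n = 21025.6/12 = 1752.13 kip·ft.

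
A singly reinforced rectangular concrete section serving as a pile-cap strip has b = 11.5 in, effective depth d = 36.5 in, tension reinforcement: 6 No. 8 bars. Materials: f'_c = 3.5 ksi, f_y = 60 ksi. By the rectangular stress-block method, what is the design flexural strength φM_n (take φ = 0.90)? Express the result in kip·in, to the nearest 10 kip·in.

φM_n ≈ 8280 kip·in

A_s = 6 × 0.79 = 4.74 in².
T = A_s f_y = 4.74 × 60 = 284.4 kips.
a = T/(0.85 f'_c b) = 284.4/(0.85 × 3.5 × 11.5) = 8.313 in.
M_n = T(d − a/2) = 284.4 × (36.5 − 4.1565) = 9198.5 kip·in.
φM_n = 0.90 × 9198.5 = 8278.7 kip·in.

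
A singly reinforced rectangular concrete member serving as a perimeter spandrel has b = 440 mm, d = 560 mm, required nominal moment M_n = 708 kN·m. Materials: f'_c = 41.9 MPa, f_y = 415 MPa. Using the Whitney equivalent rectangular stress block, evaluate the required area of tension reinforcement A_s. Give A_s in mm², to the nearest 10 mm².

A_s ≈ 3300 mm²

With M_n = 0.85 f'_c a b (d − a/2), solve the quadratic for a:
a = d − √(d² − 2M_n/(0.85 f'_c b)) = 560 − √(560² − 2 × 708×10⁶/(0.85 × 41.9 × 440)) = 87.52 mm.
A_s = 0.85 f'_c a b / f_y = 0.85 × 41.9 × 87.52 × 440 / 415 = 3304.8 mm².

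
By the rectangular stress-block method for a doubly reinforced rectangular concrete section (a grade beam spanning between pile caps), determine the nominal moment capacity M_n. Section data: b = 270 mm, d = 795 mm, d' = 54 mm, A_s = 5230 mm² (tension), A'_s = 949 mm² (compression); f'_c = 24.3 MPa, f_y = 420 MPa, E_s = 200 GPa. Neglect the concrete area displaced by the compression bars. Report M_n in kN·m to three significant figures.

M_n ≈ 1430 kN·m

Assume both tension and compression steel yield.
Net tension couple steel: A_s − A'_s = 4281 mm².
a = (A_s − A'_s) f_y / (0.85 f'_c b) = 1798020/(0.85 × 24.3 × 270) = 322.41 mm.
c = a/β₁ = 322.41/0.85 = 379.31 mm; ε'_s = 0.003(c − d')/c = 0.0026 ≥ f_y/E_s = 0.0021, so compression steel does yield.
M_n = (A_s − A'_s) f_y (d − a/2) + A'_s f_y (d − d') = [1798020 × (795 − 161.205) + 398580 × (795 − 54)] × 10⁻⁶ = 1139.58 + 295.35 = 1434.93 kN·m.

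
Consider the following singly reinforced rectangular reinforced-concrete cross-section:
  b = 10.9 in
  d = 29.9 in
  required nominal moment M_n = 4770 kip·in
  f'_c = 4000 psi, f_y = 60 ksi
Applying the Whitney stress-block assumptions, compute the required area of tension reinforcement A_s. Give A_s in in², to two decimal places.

From M_n = 0.85 f'_c a b (d − a/2):
a = d − √(d² − 2M_n/(0.85 f'_c b)) = 29.9 − √(29.9² − 2 × 4770/(0.85 × 4 × 10.9)) = 4.669 in.
A_s = 0.85 f'_c a b / f_y = 0.85 × 4 × 4.669 × 10.9 / 60 = 2.884 in².

A_s ≈ 2.88 in²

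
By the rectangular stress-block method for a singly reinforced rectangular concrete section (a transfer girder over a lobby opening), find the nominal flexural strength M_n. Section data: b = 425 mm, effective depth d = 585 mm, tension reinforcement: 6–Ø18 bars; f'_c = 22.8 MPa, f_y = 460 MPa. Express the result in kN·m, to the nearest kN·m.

A_s = 6 × 254 = 1524 mm².
T = A_s f_y = 1524 × 460 = 701040 N = 701.04 kN.
From C = T: a = T/(0.85 f'_c b) = 701040/(0.85 × 22.8 × 425) = 85.11 mm.
M_n = T(d − a/2) = 701.04 kN × (585 − 42.555) mm = 380.28 kN·m.

M_n ≈ 380 kN·m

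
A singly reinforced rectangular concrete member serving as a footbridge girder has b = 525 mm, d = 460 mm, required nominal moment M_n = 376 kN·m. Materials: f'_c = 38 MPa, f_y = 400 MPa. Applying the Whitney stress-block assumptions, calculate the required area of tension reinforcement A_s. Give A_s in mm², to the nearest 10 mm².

A_s ≈ 2160 mm²

With M_n = 0.85 f'_c a b (d − a/2), solve the quadratic for a:
a = d − √(d² − 2M_n/(0.85 f'_c b)) = 460 − √(460² − 2 × 376×10⁶/(0.85 × 38 × 525)) = 51.03 mm.
A_s = 0.85 f'_c a b / f_y = 0.85 × 38 × 51.03 × 525 / 400 = 2163.4 mm².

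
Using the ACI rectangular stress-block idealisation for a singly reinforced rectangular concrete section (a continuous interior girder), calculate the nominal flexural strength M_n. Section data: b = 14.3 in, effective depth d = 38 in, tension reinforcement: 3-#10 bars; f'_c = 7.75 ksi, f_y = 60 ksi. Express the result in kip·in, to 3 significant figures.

A_s = 3 × 1.27 = 3.81 in².
T = A_s f_y = 3.81 × 60 = 228.6 kips.
a = T/(0.85 f'_c b) = 228.6/(0.85 × 7.75 × 14.3) = 2.427 in.
M_n = T(d − a/2) = 228.6 × (38 − 1.2135) = 8409.4 kip·in.

M_n ≈ 8410 kip·in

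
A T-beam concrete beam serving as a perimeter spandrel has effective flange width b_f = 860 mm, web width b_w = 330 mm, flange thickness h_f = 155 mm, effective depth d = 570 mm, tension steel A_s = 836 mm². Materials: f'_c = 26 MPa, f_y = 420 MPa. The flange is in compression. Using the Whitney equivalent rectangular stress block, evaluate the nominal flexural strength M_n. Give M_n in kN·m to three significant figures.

Tension: T = A_s f_y = 836 × 420 = 351120 N.
Try a within the flange: a = T/(0.85 f'_c b_f) = 351120/(0.85 × 26 × 860) = 18.47 mm.
Since a = 18.47 ≤ h_f = 155 mm, the stress block lies entirely in the flange; analyse as a rectangular beam of width b_f.
M_n = T(d − a/2) = 351120 × (570 − 9.235) = 196.90 × 10⁶ N·mm.
M_n = 196.90 kN·m.

M_n ≈ 197 kN·m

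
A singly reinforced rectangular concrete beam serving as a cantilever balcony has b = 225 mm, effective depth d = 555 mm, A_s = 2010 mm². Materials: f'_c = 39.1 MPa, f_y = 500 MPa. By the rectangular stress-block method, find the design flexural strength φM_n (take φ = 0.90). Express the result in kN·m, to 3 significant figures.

φM_n ≈ 441 kN·m

T = A_s f_y = 2010 × 500 = 1005000 N = 1005 kN.
From C = T: a = T/(0.85 f'_c b) = 1005000/(0.85 × 39.1 × 225) = 134.40 mm.
M_n = T(d − a/2) = 1005 kN × (555 − 67.2) mm = 490.24 kN·m.
φM_n = 0.90 × 490.24 = 441.22 kN·m.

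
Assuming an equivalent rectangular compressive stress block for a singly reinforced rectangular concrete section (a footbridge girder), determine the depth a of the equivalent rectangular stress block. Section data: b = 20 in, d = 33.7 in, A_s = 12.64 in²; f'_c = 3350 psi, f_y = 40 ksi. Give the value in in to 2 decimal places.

T = A_s f_y = 12.64 × 40 = 505.6 kips.
a = T/(0.85 f'_c b) = 505.6/(0.85 × 3.35 × 20) = 8.88 in.

a ≈ 8.88 in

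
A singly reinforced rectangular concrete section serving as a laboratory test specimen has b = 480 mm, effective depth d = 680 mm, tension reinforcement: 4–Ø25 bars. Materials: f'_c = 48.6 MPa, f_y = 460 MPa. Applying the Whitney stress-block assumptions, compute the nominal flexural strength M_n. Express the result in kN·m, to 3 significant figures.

A_s = 4 × 491 = 1964 mm².
T = A_s f_y = 1964 × 460 = 903440 N = 903.44 kN.
From C = T: a = T/(0.85 f'_c b) = 903440/(0.85 × 48.6 × 480) = 45.56 mm.
M_n = T(d − a/2) = 903.44 kN × (680 − 22.78) mm = 593.76 kN·m.

M_n ≈ 594 kN·m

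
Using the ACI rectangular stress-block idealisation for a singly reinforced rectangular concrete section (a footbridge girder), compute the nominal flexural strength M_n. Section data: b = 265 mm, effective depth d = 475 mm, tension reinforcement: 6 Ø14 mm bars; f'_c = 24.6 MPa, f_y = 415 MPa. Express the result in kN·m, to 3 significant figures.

A_s = 6 × 154 = 924 mm².
T = A_s f_y = 924 × 415 = 383460 N = 383.46 kN.
From C = T: a = T/(0.85 f'_c b) = 383460/(0.85 × 24.6 × 265) = 69.20 mm.
M_n = T(d − a/2) = 383.46 kN × (475 − 34.6) mm = 168.88 kN·m.

M_n ≈ 169 kN·m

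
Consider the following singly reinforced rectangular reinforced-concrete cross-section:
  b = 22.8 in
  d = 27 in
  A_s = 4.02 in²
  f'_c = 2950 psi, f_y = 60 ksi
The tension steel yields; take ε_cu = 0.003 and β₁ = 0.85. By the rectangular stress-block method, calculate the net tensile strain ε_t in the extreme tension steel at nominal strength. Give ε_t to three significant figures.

ε_t ≈ 0.0133

a = A_s f_y/(0.85 f'_c b) = 4.219 in.
β₁ = 0.85, so c = a/β₁ = 4.219/0.85 = 4.964 in.
From the linear strain diagram with ε_cu = 0.003: ε_t = 0.003 (d − c)/c = 0.003 × (27 − 4.964)/4.964 = 0.0133.
Since ε_t ≥ 0.005, the section is tension-controlled.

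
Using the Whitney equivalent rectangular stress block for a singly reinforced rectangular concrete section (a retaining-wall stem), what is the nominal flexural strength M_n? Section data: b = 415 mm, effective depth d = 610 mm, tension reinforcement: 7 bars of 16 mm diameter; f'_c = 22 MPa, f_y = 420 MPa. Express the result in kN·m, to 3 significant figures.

A_s = 7 × 201 = 1407 mm².
T = A_s f_y = 1407 × 420 = 590940 N = 590.94 kN.
From C = T: a = T/(0.85 f'_c b) = 590940/(0.85 × 22 × 415) = 76.15 mm.
M_n = T(d − a/2) = 590.94 kN × (610 − 38.075) mm = 337.97 kN·m.

M_n ≈ 338 kN·m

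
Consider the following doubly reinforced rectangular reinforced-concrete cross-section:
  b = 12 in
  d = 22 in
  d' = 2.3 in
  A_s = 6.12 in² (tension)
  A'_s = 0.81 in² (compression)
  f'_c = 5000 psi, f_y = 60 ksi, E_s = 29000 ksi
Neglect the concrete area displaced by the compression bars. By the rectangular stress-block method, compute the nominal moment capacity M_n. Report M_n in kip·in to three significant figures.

M_n ≈ 6970 kip·in

Assume both steels yield.
a = (A_s − A'_s) f_y/(0.85 f'_c b) = (6.12 − 0.81) × 60/(0.85 × 5 × 12) = 6.247 in.
c = a/β₁ = 6.247/0.8 = 7.809 in; ε'_s = 0.003(c − d')/c = 0.0021 ≥ ε_y = 0.0021, so the compression steel yields.
M_n = (A_s − A'_s) f_y (d − a/2) + A'_s f_y (d − d') = 318.6 × (22 − 3.1235) + 48.6 × (22 − 2.3) = 6014.1 + 957.4 = 6971.5 kip·in.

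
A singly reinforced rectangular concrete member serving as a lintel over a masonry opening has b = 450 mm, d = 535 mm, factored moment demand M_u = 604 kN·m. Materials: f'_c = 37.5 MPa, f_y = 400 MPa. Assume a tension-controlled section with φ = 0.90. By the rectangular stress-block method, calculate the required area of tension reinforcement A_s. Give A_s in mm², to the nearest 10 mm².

M_n = M_u/φ = 604/0.90 = 671.111 kN·m.
With M_n = 0.85 f'_c a b (d − a/2), solve the quadratic for a:
a = d − √(d² − 2M_n/(0.85 f'_c b)) = 535 − √(535² − 2 × 671.111×10⁶/(0.85 × 37.5 × 450)) = 96.08 mm.
A_s = 0.85 f'_c a b / f_y = 0.85 × 37.5 × 96.08 × 450 / 400 = 3445.4 mm².

A_s ≈ 3450 mm²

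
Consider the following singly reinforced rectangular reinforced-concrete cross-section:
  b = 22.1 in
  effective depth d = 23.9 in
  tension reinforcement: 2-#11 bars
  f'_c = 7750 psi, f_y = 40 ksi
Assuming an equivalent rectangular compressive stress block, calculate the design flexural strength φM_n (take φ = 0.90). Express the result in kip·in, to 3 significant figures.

φM_n ≈ 2640 kip·in

A_s = 2 × 1.56 = 3.12 in².
T = A_s f_y = 3.12 × 40 = 124.8 kips.
a = T/(0.85 f'_c b) = 124.8/(0.85 × 7.75 × 22.1) = 0.857 in.
M_n = T(d − a/2) = 124.8 × (23.9 − 0.4285) = 2929.2 kip·in.
φM_n = 0.90 × 2929.2 = 2636.3 kip·in.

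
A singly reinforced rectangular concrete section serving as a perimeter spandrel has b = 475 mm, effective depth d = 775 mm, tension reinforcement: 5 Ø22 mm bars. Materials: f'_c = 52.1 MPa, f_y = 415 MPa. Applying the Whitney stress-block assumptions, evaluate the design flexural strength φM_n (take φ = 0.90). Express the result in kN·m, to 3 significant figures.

φM_n ≈ 537 kN·m

A_s = 5 × 380 = 1900 mm².
T = A_s f_y = 1900 × 415 = 788500 N = 788.5 kN.
From C = T: a = T/(0.85 f'_c b) = 788500/(0.85 × 52.1 × 475) = 37.48 mm.
M_n = T(d − a/2) = 788.5 kN × (775 − 18.74) mm = 596.31 kN·m.
φM_n = 0.90 × 596.31 = 536.68 kN·m.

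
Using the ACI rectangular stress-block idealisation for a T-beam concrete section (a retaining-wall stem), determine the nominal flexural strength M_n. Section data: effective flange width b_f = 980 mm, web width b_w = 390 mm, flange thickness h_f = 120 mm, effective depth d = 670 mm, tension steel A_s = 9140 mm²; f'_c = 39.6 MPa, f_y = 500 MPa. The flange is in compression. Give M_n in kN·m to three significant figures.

Tension: T = A_s f_y = 9140 × 500 = 4570000 N.
Try a within the flange: a = T/(0.85 f'_c b_f) = 4570000/(0.85 × 39.6 × 980) = 138.54 mm.
a = 138.54 > h_f = 120 mm: the block extends into the web. Split into flange-overhang and web parts.
C_f = 0.85 f'_c (b_f − b_w) h_f = 0.85 × 39.6 × (980 − 390) × 120 = 2383128 N.
Remaining web compression depth: a_w = (T − C_f)/(0.85 f'_c b_w) = (4570000 − 2383128)/(0.85 × 39.6 × 390) = 166.59 mm.
M_n = C_f(d − h_f/2) + (T − C_f)(d − a_w/2) = 2383128 × (670 − 60) + 2186872 × (670 − 83.295) = 1453.71 + 1283.05 = 2736.76 × 10⁶ N·mm.
M_n = 2736.76 kN·m.

M_n ≈ 2740 kN·m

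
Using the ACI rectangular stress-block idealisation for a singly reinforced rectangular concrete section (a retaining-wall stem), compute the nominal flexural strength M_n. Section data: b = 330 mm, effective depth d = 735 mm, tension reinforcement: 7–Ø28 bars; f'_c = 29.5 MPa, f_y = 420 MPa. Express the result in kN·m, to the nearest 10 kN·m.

A_s = 7 × 616 = 4312 mm².
T = A_s f_y = 4312 × 420 = 1811040 N = 1811.04 kN.
From C = T: a = T/(0.85 f'_c b) = 1811040/(0.85 × 29.5 × 330) = 218.86 mm.
M_n = T(d − a/2) = 1811.04 kN × (735 − 109.43) mm = 1132.93 kN·m.

M_n ≈ 1130 kN·m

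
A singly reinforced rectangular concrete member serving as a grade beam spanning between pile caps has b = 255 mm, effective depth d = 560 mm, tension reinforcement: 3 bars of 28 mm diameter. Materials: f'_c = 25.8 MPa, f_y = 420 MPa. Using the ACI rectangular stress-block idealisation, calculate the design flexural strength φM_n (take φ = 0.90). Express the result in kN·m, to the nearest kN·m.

A_s = 3 × 616 = 1848 mm².
T = A_s f_y = 1848 × 420 = 776160 N = 776.16 kN.
From C = T: a = T/(0.85 f'_c b) = 776160/(0.85 × 25.8 × 255) = 138.79 mm.
M_n = T(d − a/2) = 776.16 kN × (560 − 69.395) mm = 380.79 kN·m.
φM_n = 0.90 × 380.79 = 342.71 kN·m.

φM_n ≈ 343 kN·m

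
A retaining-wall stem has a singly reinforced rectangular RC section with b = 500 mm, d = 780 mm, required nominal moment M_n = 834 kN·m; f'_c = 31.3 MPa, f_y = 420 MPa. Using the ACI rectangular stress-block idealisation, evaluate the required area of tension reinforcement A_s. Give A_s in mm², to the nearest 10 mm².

A_s ≈ 2690 mm²

With M_n = 0.85 f'_c a b (d − a/2), solve the quadratic for a:
a = d − √(d² − 2M_n/(0.85 f'_c b)) = 780 − √(780² − 2 × 834×10⁶/(0.85 × 31.3 × 500)) = 85.01 mm.
A_s = 0.85 f'_c a b / f_y = 0.85 × 31.3 × 85.01 × 500 / 420 = 2692.5 mm².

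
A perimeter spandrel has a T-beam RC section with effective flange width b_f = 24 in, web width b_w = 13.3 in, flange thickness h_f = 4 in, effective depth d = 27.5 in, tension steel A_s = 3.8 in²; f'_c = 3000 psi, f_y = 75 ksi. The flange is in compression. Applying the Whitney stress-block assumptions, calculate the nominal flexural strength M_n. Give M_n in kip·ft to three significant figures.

M_n ≈ 597 kip·ft

Tension: T = A_s f_y = 3.8 × 75 = 285 kips.
Try a within the flange: a = T/(0.85 f'_c b_f) = 285/(0.85 × 3 × 24) = 4.657 in.
a = 4.657 > h_f = 4 in: the block extends into the web. Split into flange-overhang and web parts.
C_f = 0.85 f'_c (b_f − b_w) h_f = 0.85 × 3 × (24 − 13.3) × 4 = 109.1 kips.
Remaining web compression depth: a_w = (T − C_f)/(0.85 f'_c b_w) = (285 − 109.1)/(0.85 × 3 × 13.3) = 5.186 in.
M_n = C_f(d − h_f/2) + (T − C_f)(d − a_w/2) = 109.1 × (27.5 − 2) + 175.9 × (27.5 − 2.593) = 2782.1 + 4381.1 = 7163.2 kip·in.
M_n = 7163.2/12 = 596.93 kip·ft.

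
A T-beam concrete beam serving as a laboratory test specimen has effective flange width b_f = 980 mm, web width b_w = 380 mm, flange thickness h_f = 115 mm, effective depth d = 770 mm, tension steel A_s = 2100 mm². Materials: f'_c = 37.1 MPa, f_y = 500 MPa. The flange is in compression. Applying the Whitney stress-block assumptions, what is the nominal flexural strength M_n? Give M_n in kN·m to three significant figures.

Tension: T = A_s f_y = 2100 × 500 = 1050000 N.
Try a within the flange: a = T/(0.85 f'_c b_f) = 1050000/(0.85 × 37.1 × 980) = 33.98 mm.
Since a = 33.98 ≤ h_f = 115 mm, the stress block lies entirely in the flange; analyse as a rectangular beam of width b_f.
M_n = T(d − a/2) = 1050000 × (770 − 16.99) = 790.66 × 10⁶ N·mm.
M_n = 790.66 kN·m.

M_n ≈ 791 kN·m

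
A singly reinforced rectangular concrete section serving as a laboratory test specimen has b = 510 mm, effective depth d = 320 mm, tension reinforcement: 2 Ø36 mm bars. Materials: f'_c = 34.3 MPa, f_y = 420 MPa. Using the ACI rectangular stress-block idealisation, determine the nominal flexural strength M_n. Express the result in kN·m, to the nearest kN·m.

A_s = 2 × 1018 = 2036 mm².
T = A_s f_y = 2036 × 420 = 855120 N = 855.12 kN.
From C = T: a = T/(0.85 f'_c b) = 855120/(0.85 × 34.3 × 510) = 57.51 mm.
M_n = T(d − a/2) = 855.12 kN × (320 − 28.755) mm = 249.05 kN·m.

M_n ≈ 249 kN·m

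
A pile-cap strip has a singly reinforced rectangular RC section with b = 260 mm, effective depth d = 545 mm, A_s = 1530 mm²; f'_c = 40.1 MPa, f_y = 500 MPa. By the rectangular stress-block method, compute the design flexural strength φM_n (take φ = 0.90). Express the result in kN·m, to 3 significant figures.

T = A_s f_y = 1530 × 500 = 765000 N = 765 kN.
From C = T: a = T/(0.85 f'_c b) = 765000/(0.85 × 40.1 × 260) = 86.32 mm.
M_n = T(d − a/2) = 765 kN × (545 − 43.16) mm = 383.91 kN·m.
φM_n = 0.90 × 383.91 = 345.52 kN·m.

φM_n ≈ 346 kN·m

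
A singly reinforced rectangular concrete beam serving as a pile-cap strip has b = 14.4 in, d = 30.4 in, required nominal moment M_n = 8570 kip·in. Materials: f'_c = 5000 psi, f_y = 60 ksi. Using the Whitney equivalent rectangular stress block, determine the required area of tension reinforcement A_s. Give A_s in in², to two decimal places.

From M_n = 0.85 f'_c a b (d − a/2):
a = d − √(d² − 2M_n/(0.85 f'_c b)) = 30.4 − √(30.4² − 2 × 8570/(0.85 × 5 × 14.4)) = 5.021 in.
A_s = 0.85 f'_c a b / f_y = 0.85 × 5 × 5.021 × 14.4 / 60 = 5.121 in².

A_s ≈ 5.12 in²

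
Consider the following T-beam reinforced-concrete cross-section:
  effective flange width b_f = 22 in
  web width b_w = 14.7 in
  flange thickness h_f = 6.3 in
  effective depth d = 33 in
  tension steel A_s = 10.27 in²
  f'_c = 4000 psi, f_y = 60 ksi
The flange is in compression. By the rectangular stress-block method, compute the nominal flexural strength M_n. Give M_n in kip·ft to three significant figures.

Tension: T = A_s f_y = 10.27 × 60 = 616.2 kips.
Try a within the flange: a = T/(0.85 f'_c b_f) = 616.2/(0.85 × 4 × 22) = 8.238 in.
a = 8.238 > h_f = 6.3 in: the block extends into the web. Split into flange-overhang and web parts.
C_f = 0.85 f'_c (b_f − b_w) h_f = 0.85 × 4 × (22 − 14.7) × 6.3 = 156.4 kips.
Remaining web compression depth: a_w = (T − C_f)/(0.85 f'_c b_w) = (616.2 − 156.4)/(0.85 × 4 × 14.7) = 9.200 in.
M_n = C_f(d − h_f/2) + (T − C_f)(d − a_w/2) = 156.4 × (33 − 3.15) + 459.8 × (33 − 4.6) = 4668.5 + 13058.3 = 17726.8 kip·in.
M_n = 17726.8/12 = 1477.23 kip·ft.

M_n ≈ 1480 kip·ft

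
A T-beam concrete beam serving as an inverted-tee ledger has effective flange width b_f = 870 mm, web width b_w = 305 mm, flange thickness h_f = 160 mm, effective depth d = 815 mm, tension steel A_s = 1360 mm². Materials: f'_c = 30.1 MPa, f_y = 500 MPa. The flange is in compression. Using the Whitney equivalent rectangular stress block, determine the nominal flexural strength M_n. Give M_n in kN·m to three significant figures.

M_n ≈ 544 kN·m

Tension: T = A_s f_y = 1360 × 500 = 680000 N.
Try a within the flange: a = T/(0.85 f'_c b_f) = 680000/(0.85 × 30.1 × 870) = 30.55 mm.
Since a = 30.55 ≤ h_f = 160 mm, the stress block lies entirely in the flange; analyse as a rectangular beam of width b_f.
M_n = T(d − a/2) = 680000 × (815 − 15.275) = 543.81 × 10⁶ N·mm.
M_n = 543.81 kN·m.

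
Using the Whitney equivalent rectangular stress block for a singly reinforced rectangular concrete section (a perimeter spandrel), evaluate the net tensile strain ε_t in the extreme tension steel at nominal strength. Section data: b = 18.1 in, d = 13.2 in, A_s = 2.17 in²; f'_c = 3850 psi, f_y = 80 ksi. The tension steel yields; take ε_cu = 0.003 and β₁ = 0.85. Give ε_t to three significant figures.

a = A_s f_y/(0.85 f'_c b) = 2.931 in.
β₁ = 0.85, so c = a/β₁ = 2.931/0.85 = 3.448 in.
From the linear strain diagram with ε_cu = 0.003: ε_t = 0.003 (d − c)/c = 0.003 × (13.2 − 3.448)/3.448 = 0.00848.
Since ε_t ≥ 0.005, the section is tension-controlled.

ε_t ≈ 0.00848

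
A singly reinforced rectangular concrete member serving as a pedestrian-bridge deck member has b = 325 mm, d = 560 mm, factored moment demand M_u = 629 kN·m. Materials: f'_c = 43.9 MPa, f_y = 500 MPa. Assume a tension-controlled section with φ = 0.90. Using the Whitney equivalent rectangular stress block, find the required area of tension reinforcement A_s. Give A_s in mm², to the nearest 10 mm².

A_s ≈ 2780 mm²

M_n = M_u/φ = 629/0.90 = 698.889 kN·m.
With M_n = 0.85 f'_c a b (d − a/2), solve the quadratic for a:
a = d − √(d² − 2M_n/(0.85 f'_c b)) = 560 − √(560² − 2 × 698.889×10⁶/(0.85 × 43.9 × 325)) = 114.64 mm.
A_s = 0.85 f'_c a b / f_y = 0.85 × 43.9 × 114.64 × 325 / 500 = 2780.6 mm².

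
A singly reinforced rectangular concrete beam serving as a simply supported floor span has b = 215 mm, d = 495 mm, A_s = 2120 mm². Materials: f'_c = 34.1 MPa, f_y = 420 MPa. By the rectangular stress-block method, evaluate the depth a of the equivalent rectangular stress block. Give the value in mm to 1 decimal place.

T = A_s f_y = 2120 × 420 = 890400 N = 890.4 kN.
Setting C = 0.85 f'_c a b equal to T: a = 890400/(0.85 × 34.1 × 215) = 142.9 mm.

a ≈ 142.9 mm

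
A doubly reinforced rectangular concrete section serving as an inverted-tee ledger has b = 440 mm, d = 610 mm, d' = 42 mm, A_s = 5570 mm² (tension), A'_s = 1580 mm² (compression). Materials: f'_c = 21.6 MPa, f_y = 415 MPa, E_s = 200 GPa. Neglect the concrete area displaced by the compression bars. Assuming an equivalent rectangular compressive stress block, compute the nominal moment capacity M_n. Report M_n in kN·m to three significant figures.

Assume both tension and compression steel yield.
Net tension couple steel: A_s − A'_s = 3990 mm².
a = (A_s − A'_s) f_y / (0.85 f'_c b) = 1655850/(0.85 × 21.6 × 440) = 204.97 mm.
c = a/β₁ = 204.97/0.85 = 241.14 mm; ε'_s = 0.003(c − d')/c = 0.0025 ≥ f_y/E_s = 0.0021, so compression steel does yield.
M_n = (A_s − A'_s) f_y (d − a/2) + A'_s f_y (d − d') = [1655850 × (610 − 102.485) + 655700 × (610 − 42)] × 10⁻⁶ = 840.37 + 372.44 = 1212.81 kN·m.

M_n ≈ 1210 kN·m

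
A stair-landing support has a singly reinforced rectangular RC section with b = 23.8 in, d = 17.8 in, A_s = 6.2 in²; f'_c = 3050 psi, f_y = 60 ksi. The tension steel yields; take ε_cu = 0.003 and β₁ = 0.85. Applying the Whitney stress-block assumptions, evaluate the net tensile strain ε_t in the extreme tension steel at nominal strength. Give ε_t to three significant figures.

a = A_s f_y/(0.85 f'_c b) = 6.029 in.
β₁ = 0.85, so c = a/β₁ = 6.029/0.85 = 7.093 in.
From the linear strain diagram with ε_cu = 0.003: ε_t = 0.003 (d − c)/c = 0.003 × (17.8 − 7.093)/7.093 = 0.00453.
ε_t is between 0.004 and 0.005 — transition zone.

ε_t ≈ 0.00453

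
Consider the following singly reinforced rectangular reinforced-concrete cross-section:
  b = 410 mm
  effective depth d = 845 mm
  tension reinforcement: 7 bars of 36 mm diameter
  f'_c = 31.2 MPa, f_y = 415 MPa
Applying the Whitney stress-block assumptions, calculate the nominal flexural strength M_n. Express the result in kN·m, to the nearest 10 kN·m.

A_s = 7 × 1018 = 7126 mm².
T = A_s f_y = 7126 × 415 = 2957290 N = 2957.29 kN.
From C = T: a = T/(0.85 f'_c b) = 2957290/(0.85 × 31.2 × 410) = 271.98 mm.
M_n = T(d − a/2) = 2957.29 kN × (845 − 135.99) mm = 2096.75 kN·m.

M_n ≈ 2100 kN·m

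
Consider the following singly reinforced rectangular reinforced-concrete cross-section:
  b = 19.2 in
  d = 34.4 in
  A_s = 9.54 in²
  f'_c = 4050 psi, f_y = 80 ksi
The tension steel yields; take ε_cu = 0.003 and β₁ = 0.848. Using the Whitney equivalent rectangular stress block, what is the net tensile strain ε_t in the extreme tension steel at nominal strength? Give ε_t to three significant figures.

a = A_s f_y/(0.85 f'_c b) = 11.547 in.
β₁ = 0.848, so c = a/β₁ = 11.547/0.848 = 13.617 in.
From the linear strain diagram with ε_cu = 0.003: ε_t = 0.003 (d − c)/c = 0.003 × (34.4 − 13.617)/13.617 = 0.00458.
ε_t is between 0.004 and 0.005 — transition zone.

ε_t ≈ 0.00458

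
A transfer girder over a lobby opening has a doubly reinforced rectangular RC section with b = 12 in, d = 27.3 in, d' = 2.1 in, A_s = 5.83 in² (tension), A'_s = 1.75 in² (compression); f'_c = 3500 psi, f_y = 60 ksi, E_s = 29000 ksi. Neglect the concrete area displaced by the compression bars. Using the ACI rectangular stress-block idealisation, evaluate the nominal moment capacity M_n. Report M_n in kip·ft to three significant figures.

M_n ≈ 707 kip·ft

Assume both steels yield.
a = (A_s − A'_s) f_y/(0.85 f'_c b) = (5.83 − 1.75) × 60/(0.85 × 3.5 × 12) = 6.857 in.
c = a/β₁ = 6.857/0.85 = 8.067 in; ε'_s = 0.003(c − d')/c = 0.0022 ≥ ε_y = 0.0021, so the compression steel yields.
M_n = (A_s − A'_s) f_y (d − a/2) + A'_s f_y (d − d') = 244.8 × (27.3 − 3.4285) + 105 × (27.3 − 2.1) = 5843.7 + 2646.0 = 8489.7 kip·in = 8489.7/12 = 707.48 kip·ft.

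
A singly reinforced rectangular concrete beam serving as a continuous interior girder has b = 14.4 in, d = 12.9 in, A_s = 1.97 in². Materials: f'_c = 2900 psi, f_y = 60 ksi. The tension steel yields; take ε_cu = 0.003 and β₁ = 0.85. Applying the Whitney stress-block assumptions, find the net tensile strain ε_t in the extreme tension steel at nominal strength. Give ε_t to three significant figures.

a = A_s f_y/(0.85 f'_c b) = 3.330 in.
β₁ = 0.85, so c = a/β₁ = 3.330/0.85 = 3.918 in.
From the linear strain diagram with ε_cu = 0.003: ε_t = 0.003 (d − c)/c = 0.003 × (12.9 − 3.918)/3.918 = 0.00688.
Since ε_t ≥ 0.005, the section is tension-controlled.

ε_t ≈ 0.00688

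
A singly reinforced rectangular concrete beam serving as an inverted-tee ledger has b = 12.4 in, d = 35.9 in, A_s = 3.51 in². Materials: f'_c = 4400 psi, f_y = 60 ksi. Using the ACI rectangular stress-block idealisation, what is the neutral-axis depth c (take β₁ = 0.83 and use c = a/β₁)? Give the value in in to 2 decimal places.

T = A_s f_y = 3.51 × 60 = 210.6 kips.
a = T/(0.85 f'_c b) = 210.6/(0.85 × 4.4 × 12.4) = 4.5411 in.
With β₁ = 0.83, c = a/β₁ = 4.5411/0.83 = 5.47 in.

c ≈ 5.47 in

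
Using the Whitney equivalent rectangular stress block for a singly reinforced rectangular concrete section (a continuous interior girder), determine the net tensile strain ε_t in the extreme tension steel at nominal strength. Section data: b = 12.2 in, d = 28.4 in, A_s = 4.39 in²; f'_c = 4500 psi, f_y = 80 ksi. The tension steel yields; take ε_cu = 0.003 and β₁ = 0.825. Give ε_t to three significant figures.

ε_t ≈ 0.00634

a = A_s f_y/(0.85 f'_c b) = 7.526 in.
β₁ = 0.825, so c = a/β₁ = 7.526/0.825 = 9.122 in.
From the linear strain diagram with ε_cu = 0.003: ε_t = 0.003 (d − c)/c = 0.003 × (28.4 − 9.122)/9.122 = 0.00634.
Since ε_t ≥ 0.005, the section is tension-controlled.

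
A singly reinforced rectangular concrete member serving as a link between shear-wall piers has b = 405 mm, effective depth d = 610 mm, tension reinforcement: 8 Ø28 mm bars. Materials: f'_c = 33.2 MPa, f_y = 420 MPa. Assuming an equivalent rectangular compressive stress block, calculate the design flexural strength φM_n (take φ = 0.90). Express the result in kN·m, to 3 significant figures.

φM_n ≈ 968 kN·m

A_s = 8 × 616 = 4928 mm².
T = A_s f_y = 4928 × 420 = 2069760 N = 2069.76 kN.
From C = T: a = T/(0.85 f'_c b) = 2069760/(0.85 × 33.2 × 405) = 181.10 mm.
M_n = T(d − a/2) = 2069.76 kN × (610 − 90.55) mm = 1075.14 kN·m.
φM_n = 0.90 × 1075.14 = 967.63 kN·m.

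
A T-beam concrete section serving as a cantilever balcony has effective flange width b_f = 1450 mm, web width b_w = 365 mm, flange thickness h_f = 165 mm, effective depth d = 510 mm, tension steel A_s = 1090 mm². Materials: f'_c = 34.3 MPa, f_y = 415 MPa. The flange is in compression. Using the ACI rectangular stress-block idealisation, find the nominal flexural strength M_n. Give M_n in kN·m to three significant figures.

M_n ≈ 228 kN·m

Tension: T = A_s f_y = 1090 × 415 = 452350 N.
Try a within the flange: a = T/(0.85 f'_c b_f) = 452350/(0.85 × 34.3 × 1450) = 10.70 mm.
Since a = 10.70 ≤ h_f = 165 mm, the stress block lies entirely in the flange; analyse as a rectangular beam of width b_f.
M_n = T(d − a/2) = 452350 × (510 − 5.35) = 228.28 × 10⁶ N·mm.
M_n = 228.28 kN·m.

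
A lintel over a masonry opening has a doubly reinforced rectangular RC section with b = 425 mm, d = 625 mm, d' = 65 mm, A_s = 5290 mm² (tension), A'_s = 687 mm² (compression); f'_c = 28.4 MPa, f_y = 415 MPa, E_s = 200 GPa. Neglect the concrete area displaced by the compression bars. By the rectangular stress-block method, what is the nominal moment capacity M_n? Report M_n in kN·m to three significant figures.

Assume both tension and compression steel yield.
Net tension couple steel: A_s − A'_s = 4603 mm².
a = (A_s − A'_s) f_y / (0.85 f'_c b) = 1910245/(0.85 × 28.4 × 425) = 186.19 mm.
c = a/β₁ = 186.19/0.847 = 219.82 mm; ε'_s = 0.003(c − d')/c = 0.0021 ≥ f_y/E_s = 0.0021, so compression steel does yield.
M_n = (A_s − A'_s) f_y (d − a/2) + A'_s f_y (d − d') = [1910245 × (625 − 93.095) + 285105 × (625 − 65)] × 10⁻⁶ = 1016.07 + 159.66 = 1175.73 kN·m.

M_n ≈ 1180 kN·m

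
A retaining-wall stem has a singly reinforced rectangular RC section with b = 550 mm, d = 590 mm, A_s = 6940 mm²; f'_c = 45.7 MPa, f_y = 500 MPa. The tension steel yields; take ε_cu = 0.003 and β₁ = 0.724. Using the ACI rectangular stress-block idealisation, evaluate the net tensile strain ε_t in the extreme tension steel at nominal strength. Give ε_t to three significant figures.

a = A_s f_y/(0.85 f'_c b) = 162.42 mm.
β₁ = 0.724, so c = a/β₁ = 162.42/0.724 = 224.34 mm.
From the linear strain diagram with ε_cu = 0.003: ε_t = 0.003 (d − c)/c = 0.003 × (590 − 224.34)/224.34 = 0.00489.
ε_t is between 0.004 and 0.005 — transition zone.

ε_t ≈ 0.00489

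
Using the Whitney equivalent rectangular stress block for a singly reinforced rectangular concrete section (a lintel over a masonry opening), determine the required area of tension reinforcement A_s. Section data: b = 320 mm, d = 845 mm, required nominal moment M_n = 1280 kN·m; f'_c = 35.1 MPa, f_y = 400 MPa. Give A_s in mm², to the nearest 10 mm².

With M_n = 0.85 f'_c a b (d − a/2), solve the quadratic for a:
a = d − √(d² − 2M_n/(0.85 f'_c b)) = 845 − √(845² − 2 × 1280×10⁶/(0.85 × 35.1 × 320)) = 177.25 mm.
A_s = 0.85 f'_c a b / f_y = 0.85 × 35.1 × 177.25 × 320 / 400 = 4230.6 mm².

A_s ≈ 4230 mm²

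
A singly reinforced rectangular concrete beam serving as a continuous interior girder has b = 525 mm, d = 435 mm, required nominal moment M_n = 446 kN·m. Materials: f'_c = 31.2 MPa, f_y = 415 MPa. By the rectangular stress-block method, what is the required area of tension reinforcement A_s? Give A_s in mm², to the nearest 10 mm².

A_s ≈ 2720 mm²

With M_n = 0.85 f'_c a b (d − a/2), solve the quadratic for a:
a = d − √(d² − 2M_n/(0.85 f'_c b)) = 435 − √(435² − 2 × 446×10⁶/(0.85 × 31.2 × 525)) = 81.22 mm.
A_s = 0.85 f'_c a b / f_y = 0.85 × 31.2 × 81.22 × 525 / 415 = 2724.9 mm².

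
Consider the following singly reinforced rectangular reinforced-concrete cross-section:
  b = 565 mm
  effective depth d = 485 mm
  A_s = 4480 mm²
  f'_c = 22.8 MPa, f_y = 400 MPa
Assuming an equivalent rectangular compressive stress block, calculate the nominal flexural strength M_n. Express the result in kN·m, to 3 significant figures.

T = A_s f_y = 4480 × 400 = 1792000 N = 1792 kN.
From C = T: a = T/(0.85 f'_c b) = 1792000/(0.85 × 22.8 × 565) = 163.66 mm.
M_n = T(d − a/2) = 1792 kN × (485 − 81.83) mm = 722.48 kN·m.

M_n ≈ 722 kN·m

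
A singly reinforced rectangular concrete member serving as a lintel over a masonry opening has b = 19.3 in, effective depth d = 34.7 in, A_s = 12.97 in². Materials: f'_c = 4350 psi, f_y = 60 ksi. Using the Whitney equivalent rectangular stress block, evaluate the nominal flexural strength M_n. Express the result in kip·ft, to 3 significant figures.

M_n ≈ 1900 kip·ft

T = A_s f_y = 12.97 × 60 = 778.2 kips.
a = T/(0.85 f'_c b) = 778.2/(0.85 × 4.35 × 19.3) = 10.905 in.
M_n = T(d − a/2) = 778.2 × (34.7 − 5.4525) = 22760.4 kip·in = 22760.4/12 = 1896.70 kip·ft.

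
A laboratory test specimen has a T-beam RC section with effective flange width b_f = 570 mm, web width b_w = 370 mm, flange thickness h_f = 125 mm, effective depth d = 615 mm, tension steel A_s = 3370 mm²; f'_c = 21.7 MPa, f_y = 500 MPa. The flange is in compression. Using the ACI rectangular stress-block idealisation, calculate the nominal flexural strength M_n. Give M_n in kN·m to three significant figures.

M_n ≈ 898 kN·m

Tension: T = A_s f_y = 3370 × 500 = 1685000 N.
Try a within the flange: a = T/(0.85 f'_c b_f) = 1685000/(0.85 × 21.7 × 570) = 160.27 mm.
a = 160.27 > h_f = 125 mm: the block extends into the web. Split into flange-overhang and web parts.
C_f = 0.85 f'_c (b_f − b_w) h_f = 0.85 × 21.7 × (570 − 370) × 125 = 461125 N.
Remaining web compression depth: a_w = (T − C_f)/(0.85 f'_c b_w) = (1685000 − 461125)/(0.85 × 21.7 × 370) = 179.33 mm.
M_n = C_f(d − h_f/2) + (T − C_f)(d − a_w/2) = 461125 × (615 − 62.5) + 1223875 × (615 − 89.665) = 254.77 + 642.94 = 897.71 × 10⁶ N·mm.
M_n = 897.71 kN·m.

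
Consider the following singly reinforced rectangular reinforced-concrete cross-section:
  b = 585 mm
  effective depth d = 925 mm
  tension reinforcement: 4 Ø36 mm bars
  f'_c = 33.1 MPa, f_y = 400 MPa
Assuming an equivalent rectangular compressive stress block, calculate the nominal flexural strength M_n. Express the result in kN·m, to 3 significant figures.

A_s = 4 × 1018 = 4072 mm².
T = A_s f_y = 4072 × 400 = 1628800 N = 1628.8 kN.
From C = T: a = T/(0.85 f'_c b) = 1628800/(0.85 × 33.1 × 585) = 98.96 mm.
M_n = T(d − a/2) = 1628.8 kN × (925 − 49.48) mm = 1426.05 kN·m.

M_n ≈ 1430 kN·m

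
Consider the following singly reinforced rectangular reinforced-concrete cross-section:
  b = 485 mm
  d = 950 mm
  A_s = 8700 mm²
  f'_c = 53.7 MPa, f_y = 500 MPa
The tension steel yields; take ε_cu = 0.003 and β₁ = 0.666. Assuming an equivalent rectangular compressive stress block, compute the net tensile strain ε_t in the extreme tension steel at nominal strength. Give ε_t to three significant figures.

a = A_s f_y/(0.85 f'_c b) = 196.50 mm.
β₁ = 0.666, so c = a/β₁ = 196.50/0.666 = 295.05 mm.
From the linear strain diagram with ε_cu = 0.003: ε_t = 0.003 (d − c)/c = 0.003 × (950 − 295.05)/295.05 = 0.00666.
Since ε_t ≥ 0.005, the section is tension-controlled.

ε_t ≈ 0.00666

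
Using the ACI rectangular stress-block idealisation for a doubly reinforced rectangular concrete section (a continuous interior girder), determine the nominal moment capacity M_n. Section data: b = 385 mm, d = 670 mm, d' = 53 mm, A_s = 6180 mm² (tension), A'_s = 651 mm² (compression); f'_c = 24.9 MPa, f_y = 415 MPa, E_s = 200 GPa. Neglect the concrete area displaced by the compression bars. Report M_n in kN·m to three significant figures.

Assume both tension and compression steel yield.
Net tension couple steel: A_s − A'_s = 5529 mm².
a = (A_s − A'_s) f_y / (0.85 f'_c b) = 2294535/(0.85 × 24.9 × 385) = 281.59 mm.
c = a/β₁ = 281.59/0.85 = 331.28 mm; ε'_s = 0.003(c − d')/c = 0.0025 ≥ f_y/E_s = 0.0021, so compression steel does yield.
M_n = (A_s − A'_s) f_y (d − a/2) + A'_s f_y (d − d') = [2294535 × (670 − 140.795) + 270165 × (670 − 53)] × 10⁻⁶ = 1214.28 + 166.69 = 1380.97 kN·m.

M_n ≈ 1380 kN·m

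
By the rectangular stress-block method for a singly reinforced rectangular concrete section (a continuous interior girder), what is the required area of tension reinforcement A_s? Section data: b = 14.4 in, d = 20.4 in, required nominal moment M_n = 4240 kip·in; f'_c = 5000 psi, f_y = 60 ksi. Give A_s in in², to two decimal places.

From M_n = 0.85 f'_c a b (d − a/2):
a = d − √(d² − 2M_n/(0.85 f'_c b)) = 20.4 − √(20.4² − 2 × 4240/(0.85 × 5 × 14.4)) = 3.739 in.
A_s = 0.85 f'_c a b / f_y = 0.85 × 5 × 3.739 × 14.4 / 60 = 3.814 in².

A_s ≈ 3.81 in²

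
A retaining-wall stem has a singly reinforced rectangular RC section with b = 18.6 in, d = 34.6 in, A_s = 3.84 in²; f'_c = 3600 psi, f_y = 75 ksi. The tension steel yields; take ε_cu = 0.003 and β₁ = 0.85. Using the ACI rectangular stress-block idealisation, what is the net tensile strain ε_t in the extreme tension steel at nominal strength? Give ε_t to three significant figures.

ε_t ≈ 0.0144

a = A_s f_y/(0.85 f'_c b) = 5.060 in.
β₁ = 0.85, so c = a/β₁ = 5.060/0.85 = 5.953 in.
From the linear strain diagram with ε_cu = 0.003: ε_t = 0.003 (d − c)/c = 0.003 × (34.6 − 5.953)/5.953 = 0.0144.
Since ε_t ≥ 0.005, the section is tension-controlled.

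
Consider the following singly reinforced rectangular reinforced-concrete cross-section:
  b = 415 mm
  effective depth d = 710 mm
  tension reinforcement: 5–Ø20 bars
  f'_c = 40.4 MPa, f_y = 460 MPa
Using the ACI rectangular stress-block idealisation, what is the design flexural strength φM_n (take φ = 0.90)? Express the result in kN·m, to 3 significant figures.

A_s = 5 × 314 = 1570 mm².
T = A_s f_y = 1570 × 460 = 722200 N = 722.2 kN.
From C = T: a = T/(0.85 f'_c b) = 722200/(0.85 × 40.4 × 415) = 50.68 mm.
M_n = T(d − a/2) = 722.2 kN × (710 − 25.34) mm = 494.46 kN·m.
φM_n = 0.90 × 494.46 = 445.01 kN·m.

φM_n ≈ 445 kN·m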